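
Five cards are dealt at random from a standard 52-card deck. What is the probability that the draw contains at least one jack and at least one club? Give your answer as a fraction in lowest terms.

229297/866320

There are C(52,5) = 2598960 possible draws.
By inclusion-exclusion on the complements, draws missing all jacks or all clubs: C(48,5) + C(39,5) − C(36,5) = 1712304 + 575757 − 376992 = 1911069.
So draws with at least one of each: 2598960 − 1911069 = 687891, probability 687891/2598960 = 229297/866320.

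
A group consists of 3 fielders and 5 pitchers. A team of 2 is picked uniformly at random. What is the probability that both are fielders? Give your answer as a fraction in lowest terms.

3/28

There are C(8,2) = 28 possible selections.
Selections with all fielders: C(3,2) = 3.
Probability = 3/28.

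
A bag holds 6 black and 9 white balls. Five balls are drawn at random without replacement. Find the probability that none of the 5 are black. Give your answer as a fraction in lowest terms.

There are C(15,5) = 3003 possible selections.
Selections with no black (all white): C(9,5) = 126.
Probability = 126/3003 = 6/143.

6/143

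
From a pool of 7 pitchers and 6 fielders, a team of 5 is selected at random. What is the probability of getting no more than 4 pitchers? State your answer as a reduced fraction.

422/429

There are C(13,5) = 1287 ways to choose the 5.
The complement is exactly 5 pitchers: C(7,5)·C(6,0) = 21.
Probability = 1 − 21/1287 = 1266/1287 = 422/429.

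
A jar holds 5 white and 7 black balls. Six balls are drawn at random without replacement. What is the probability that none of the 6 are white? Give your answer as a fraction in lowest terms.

1/132

There are C(12,6) = 924 possible selections.
Selections with no white (all black): C(7,6) = 7.
Probability = 7/924 = 1/132.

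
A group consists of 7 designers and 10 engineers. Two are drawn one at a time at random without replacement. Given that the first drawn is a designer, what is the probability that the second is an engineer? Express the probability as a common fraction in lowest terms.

5/8

After removing one designer, 16 remain: 6 designers and 10 engineers.
So the probability the next is an engineer is 10/16 = 5/8.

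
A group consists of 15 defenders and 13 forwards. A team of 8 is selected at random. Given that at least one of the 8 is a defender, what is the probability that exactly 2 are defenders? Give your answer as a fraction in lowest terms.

70/1207

Work in counts. Selections with at least one defender: C(28,8) − C(13,8) = 3108105 − 1287 = 3106818.
Of those, selections where exactly 2 are defenders: C(15,2)·C(13,6) = 105·1716 = 180180.
Conditional probability = 180180/3106818 = 70/1207.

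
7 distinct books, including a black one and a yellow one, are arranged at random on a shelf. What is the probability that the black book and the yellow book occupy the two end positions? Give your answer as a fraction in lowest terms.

1/21

There are 7! = 5040 arrangements.
Place the black book and the yellow book at the ends in 2 ways, arrange the remaining 5 in 5! = 120 ways: 2·120 = 240.
Probability = 240/5040 = 1/21.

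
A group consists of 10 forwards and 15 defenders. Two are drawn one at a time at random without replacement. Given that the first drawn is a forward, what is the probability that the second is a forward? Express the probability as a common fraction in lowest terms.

After removing one forward, 24 remain: 9 forwards and 15 defenders.
So the probability the next is a forward is 9/24 = 3/8.

3/8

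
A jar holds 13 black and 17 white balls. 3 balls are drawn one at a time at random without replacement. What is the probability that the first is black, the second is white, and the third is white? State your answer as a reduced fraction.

442/3045

Multiply the conditional probabilities at each draw: 13/30 · 17/29 · 16/28 = 3536/24360 = 442/3045.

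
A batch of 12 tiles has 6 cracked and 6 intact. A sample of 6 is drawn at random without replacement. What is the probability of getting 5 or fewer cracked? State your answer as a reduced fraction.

923/924

There are C(12,6) = 924 ways to choose the 6.
The complement is exactly 6 cracked: C(6,6)·C(6,0) = 1.
Probability = 1 − 1/924 = 923/924.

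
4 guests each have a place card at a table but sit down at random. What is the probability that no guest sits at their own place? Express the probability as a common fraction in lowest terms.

3/8

There are 4! = 24 seatings.
By inclusion-exclusion, seatings with no fixed points: C(4,0)·4! − C(4,1)·3! + C(4,2)·2! − C(4,3)·1! + C(4,4)·0! = 9.
Probability = 9/24 = 3/8.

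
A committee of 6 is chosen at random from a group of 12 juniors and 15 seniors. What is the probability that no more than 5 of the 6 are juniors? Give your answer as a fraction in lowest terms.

4471/4485

There are C(27,6) = 296010 ways to choose the 6.
Favorable selections (no more than 5 juniors): C(12,0)·C(15,6) + C(12,1)·C(15,5) + C(12,2)·C(15,4) + C(12,3)·C(15,3) + C(12,4)·C(15,2) + C(12,5)·C(15,1) = 5005 + 36036 + 90090 + 100100 + 51975 + 11880 = 295086.
Probability = 295086/296010 = 4471/4485.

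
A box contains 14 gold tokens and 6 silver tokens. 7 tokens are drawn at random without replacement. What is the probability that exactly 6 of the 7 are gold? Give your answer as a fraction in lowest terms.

3003/12920

The sample space is all 7-subsets of the 20: C(20,7) = 77520.
Selections with exactly 6 gold: choose 6 of the 14 gold and 1 of the 6 silver, C(14,6)·C(6,1) = 3003·6 = 18018.
Probability = 18018/77520 = 3003/12920.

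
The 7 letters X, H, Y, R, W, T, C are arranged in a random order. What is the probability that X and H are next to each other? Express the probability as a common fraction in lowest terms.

2/7

There are 7! = 5040 arrangements.
Treat X and H as a block: 6! arrangements of the blocks × 2 orders within the block = 2·720 = 1440.
Probability = 1440/5040 = 2/7.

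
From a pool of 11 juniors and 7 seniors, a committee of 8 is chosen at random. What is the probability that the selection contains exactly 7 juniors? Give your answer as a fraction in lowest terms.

Total number of selections: C(18,8) = 43758.
Selections with exactly 7 juniors: choose 7 of the 11 juniors and 1 of the 7 seniors, C(11,7)·C(7,1) = 330·7 = 2310.
Probability = 2310/43758 = 35/663.

35/663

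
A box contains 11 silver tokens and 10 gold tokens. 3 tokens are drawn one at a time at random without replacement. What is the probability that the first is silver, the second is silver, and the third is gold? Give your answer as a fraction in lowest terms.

55/399

Multiply the conditional probabilities at each draw: 11/21 · 10/20 · 10/19 = 1100/7980 = 55/399.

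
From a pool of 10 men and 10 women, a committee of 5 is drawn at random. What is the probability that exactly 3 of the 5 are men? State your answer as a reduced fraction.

There are C(20,5) = 15504 ways to choose 5 from 20.
Selections with exactly 3 men: choose 3 of the 10 men and 2 of the 10 women, C(10,3)·C(10,2) = 120·45 = 5400.
Probability = 5400/15504 = 225/646.

225/646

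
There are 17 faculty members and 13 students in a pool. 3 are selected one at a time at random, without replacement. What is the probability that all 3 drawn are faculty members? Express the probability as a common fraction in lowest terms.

34/203

Multiply the conditional probabilities at each draw: 17/30 · 16/29 · 15/28 = 4080/24360 = 34/203.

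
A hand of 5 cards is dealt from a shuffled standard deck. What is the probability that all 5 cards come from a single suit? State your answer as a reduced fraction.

There are C(52,5) = 2598960 possible 5-card hands.
Hands of one suit: 4 suits × C(13,5) = 4·1287 = 5148.
Probability = 5148/2598960 = 33/16660.

33/16660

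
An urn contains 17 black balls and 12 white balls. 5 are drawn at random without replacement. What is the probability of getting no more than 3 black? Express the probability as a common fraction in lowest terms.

Total selections: C(29,5) = 118755.
Count the complement (more than 3 black): C(17,4)·C(12,1) + C(17,5)·C(12,0) = 28560 + 6188 = 34748.
Probability = 1 − 34748/118755 = 84007/118755 = 12001/16965.

12001/16965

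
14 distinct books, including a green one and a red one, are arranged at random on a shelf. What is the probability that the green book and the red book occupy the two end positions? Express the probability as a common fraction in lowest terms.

There are 14! = 87178291200 arrangements.
Place the green book and the red book at the ends in 2 ways, arrange the remaining 12 in 12! = 479001600 ways: 2·479001600 = 958003200.
Probability = 958003200/87178291200 = 1/91.

1/91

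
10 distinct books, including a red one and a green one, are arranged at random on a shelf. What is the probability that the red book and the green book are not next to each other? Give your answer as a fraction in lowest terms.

There are 10! = 3628800 arrangements.
Arrangements with the red book and the green book adjacent: 2·9! = 725760.
So not adjacent: 3628800 − 725760 = 2903040, probability 2903040/3628800 = 4/5.

4/5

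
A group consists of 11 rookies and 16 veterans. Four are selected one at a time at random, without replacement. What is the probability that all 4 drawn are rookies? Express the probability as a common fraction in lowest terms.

11/585

Multiply the conditional probabilities at each draw: 11/27 · 10/26 · 9/25 · 8/24 = 7920/421200 = 11/585.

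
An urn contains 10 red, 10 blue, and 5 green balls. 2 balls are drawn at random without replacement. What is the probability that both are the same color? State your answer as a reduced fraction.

There are C(25,2) = 300 ways to draw 2 balls.
All same color: C(10,2) + C(10,2) + C(5,2) = 45 + 45 + 10 = 100.
Probability = 100/300 = 1/3.

1/3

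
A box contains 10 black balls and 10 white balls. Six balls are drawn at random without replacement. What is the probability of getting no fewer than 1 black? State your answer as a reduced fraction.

There are C(20,6) = 38760 ways to choose the 6.
Favorable selections (no fewer than 1 black): C(10,1)·C(10,5) + C(10,2)·C(10,4) + C(10,3)·C(10,3) + C(10,4)·C(10,2) + C(10,5)·C(10,1) + C(10,6)·C(10,0) = 2520 + 9450 + 14400 + 9450 + 2520 + 210 = 38550.
Probability = 38550/38760 = 1285/1292.

1285/1292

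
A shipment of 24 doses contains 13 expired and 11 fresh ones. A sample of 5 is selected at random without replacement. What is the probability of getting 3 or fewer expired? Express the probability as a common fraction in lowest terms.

There are C(24,5) = 42504 ways to choose the 5.
Count the complement (more than 3 expired): C(13,4)·C(11,1) + C(13,5)·C(11,0) = 7865 + 1287 = 9152.
Probability = 1 − 9152/42504 = 33352/42504 = 379/483.

379/483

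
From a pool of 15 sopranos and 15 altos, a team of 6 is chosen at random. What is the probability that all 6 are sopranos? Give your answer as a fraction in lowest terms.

There are C(30,6) = 593775 possible selections.
Selections with all sopranos: C(15,6) = 5005.
Probability = 5005/593775 = 11/1305.

11/1305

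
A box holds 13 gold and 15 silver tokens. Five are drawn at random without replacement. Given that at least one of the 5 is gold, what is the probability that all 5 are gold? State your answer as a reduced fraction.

33/2443

Work in counts. Selections with at least one gold: C(28,5) − C(15,5) = 98280 − 3003 = 95277.
Of those, selections where all 5 are gold: C(13,5) = 1287.
Conditional probability = 1287/95277 = 33/2443.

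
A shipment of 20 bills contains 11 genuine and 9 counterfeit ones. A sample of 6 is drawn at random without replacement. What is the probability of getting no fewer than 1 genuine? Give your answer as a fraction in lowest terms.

Total selections: C(20,6) = 38760.
The complement is all 6 are counterfeit: C(9,6) = 84.
Probability = 1 − 84/38760 = 38676/38760 = 3223/3230.

3223/3230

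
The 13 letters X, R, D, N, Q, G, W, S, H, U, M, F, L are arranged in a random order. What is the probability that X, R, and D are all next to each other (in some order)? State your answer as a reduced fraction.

There are 13! = 6227020800 arrangements.
Treat the three as one block: 11! placements × 3! orders within the block = 39916800·6 = 239500800.
Probability = 239500800/6227020800 = 1/26.

1/26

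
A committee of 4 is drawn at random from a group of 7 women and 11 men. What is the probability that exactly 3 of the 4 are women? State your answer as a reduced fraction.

77/612

The sample space is all 4-subsets of the 18: C(18,4) = 3060.
Selections with exactly 3 women: choose 3 of the 7 women and 1 of the 11 men, C(7,3)·C(11,1) = 35·11 = 385.
Probability = 385/3060 = 77/612.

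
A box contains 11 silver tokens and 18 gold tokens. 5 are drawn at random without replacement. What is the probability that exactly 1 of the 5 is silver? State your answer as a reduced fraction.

748/2639

There are C(29,5) = 118755 ways to choose 5 from 29.
Selections with exactly 1 silver: choose 1 of the 11 silver and 4 of the 18 gold, C(11,1)·C(18,4) = 11·3060 = 33660.
Probability = 33660/118755 = 748/2639.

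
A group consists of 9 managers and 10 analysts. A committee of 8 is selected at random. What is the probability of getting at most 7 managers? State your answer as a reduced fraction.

There are C(19,8) = 75582 ways to choose the 8.
The complement is exactly 8 managers: C(9,8)·C(10,0) = 9.
Probability = 1 − 9/75582 = 75573/75582 = 8397/8398.

8397/8398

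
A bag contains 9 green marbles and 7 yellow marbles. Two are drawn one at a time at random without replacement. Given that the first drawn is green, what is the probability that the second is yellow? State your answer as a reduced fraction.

After removing one green, 15 remain: 8 green and 7 yellow.
So the probability the next is yellow is 7/15.

7/15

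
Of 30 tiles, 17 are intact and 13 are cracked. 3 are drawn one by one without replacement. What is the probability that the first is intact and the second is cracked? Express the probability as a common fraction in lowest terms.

221/870

Multiply the conditional probabilities at each draw: 17/30 · 13/29 = 221/870.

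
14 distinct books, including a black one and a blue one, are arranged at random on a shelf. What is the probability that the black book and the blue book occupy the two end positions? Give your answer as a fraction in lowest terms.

There are 14! = 87178291200 arrangements.
Place the black book and the blue book at the ends in 2 ways, arrange the remaining 12 in 12! = 479001600 ways: 2·479001600 = 958003200.
Probability = 958003200/87178291200 = 1/91.

1/91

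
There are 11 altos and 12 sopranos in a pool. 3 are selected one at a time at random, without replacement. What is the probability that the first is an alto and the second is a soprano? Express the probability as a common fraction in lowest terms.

6/23

Multiply the conditional probabilities at each draw: 11/23 · 12/22 = 132/506 = 6/23.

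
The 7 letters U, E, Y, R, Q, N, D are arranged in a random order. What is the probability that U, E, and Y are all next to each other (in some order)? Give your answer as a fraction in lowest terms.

1/7

There are 7! = 5040 arrangements.
Treat the three as one block: 5! placements × 3! orders within the block = 120·6 = 720.
Probability = 720/5040 = 1/7.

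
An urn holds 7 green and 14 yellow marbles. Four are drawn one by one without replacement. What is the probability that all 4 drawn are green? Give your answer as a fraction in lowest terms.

Multiply the conditional probabilities at each draw: 7/21 · 6/20 · 5/19 · 4/18 = 840/143640 = 1/171.

1/171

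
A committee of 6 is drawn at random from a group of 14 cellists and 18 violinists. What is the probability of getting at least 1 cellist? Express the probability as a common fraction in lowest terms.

10567/10788

Total selections: C(32,6) = 906192.
The complement is all 6 are violinists: C(18,6) = 18564.
Probability = 1 − 18564/906192 = 887628/906192 = 10567/10788.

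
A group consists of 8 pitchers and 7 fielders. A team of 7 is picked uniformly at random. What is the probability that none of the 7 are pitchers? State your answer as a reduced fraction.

1/6435

There are C(15,7) = 6435 possible selections.
Selections with no pitchers (all fielders): C(7,7) = 1.
Probability = 1/6435.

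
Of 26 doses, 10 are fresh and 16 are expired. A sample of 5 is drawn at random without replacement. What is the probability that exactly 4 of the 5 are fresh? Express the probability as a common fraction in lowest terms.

168/3289

Total number of selections: C(26,5) = 65780.
Selections with exactly 4 fresh: choose 4 of the 10 fresh and 1 of the 16 expired, C(10,4)·C(16,1) = 210·16 = 3360.
Probability = 3360/65780 = 168/3289.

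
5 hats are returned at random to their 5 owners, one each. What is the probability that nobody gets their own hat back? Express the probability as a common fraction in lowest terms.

11/30

There are 5! = 120 assignments.
By inclusion-exclusion, assignments with no fixed points: C(5,0)·5! − C(5,1)·4! + C(5,2)·3! − C(5,3)·2! + C(5,4)·1! − C(5,5)·0! = 44.
Probability = 44/120 = 11/30.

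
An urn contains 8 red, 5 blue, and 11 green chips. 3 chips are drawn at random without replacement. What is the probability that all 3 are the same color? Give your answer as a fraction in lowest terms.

21/184

There are C(24,3) = 2024 ways to draw 3 chips.
All same color: C(8,3) + C(5,3) + C(11,3) = 56 + 10 + 165 = 231.
Probability = 231/2024 = 21/184.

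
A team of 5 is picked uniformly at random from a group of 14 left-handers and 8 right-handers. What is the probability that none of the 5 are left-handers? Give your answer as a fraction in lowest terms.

There are C(22,5) = 26334 possible selections.
Selections with no left-handers (all right-handers): C(8,5) = 56.
Probability = 56/26334 = 4/1881.

4/1881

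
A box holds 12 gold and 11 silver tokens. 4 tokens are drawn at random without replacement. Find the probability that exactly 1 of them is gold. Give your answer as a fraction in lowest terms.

Total number of selections: C(23,4) = 8855.
Selections with exactly 1 gold: choose 1 of the 12 gold and 3 of the 11 silver, C(12,1)·C(11,3) = 12·165 = 1980.
Probability = 1980/8855 = 36/161.

36/161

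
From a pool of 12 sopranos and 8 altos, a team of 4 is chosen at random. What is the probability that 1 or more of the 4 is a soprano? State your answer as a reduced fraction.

955/969

Total selections: C(20,4) = 4845.
Favorable selections (1 or more soprano): C(12,1)·C(8,3) + C(12,2)·C(8,2) + C(12,3)·C(8,1) + C(12,4)·C(8,0) = 672 + 1848 + 1760 + 495 = 4775.
Probability = 4775/4845 = 955/969.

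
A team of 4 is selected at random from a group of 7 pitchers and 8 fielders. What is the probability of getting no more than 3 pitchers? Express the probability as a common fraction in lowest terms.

38/39

Total selections: C(15,4) = 1365.
The complement is exactly 4 pitchers: C(7,4)·C(8,0) = 35.
Probability = 1 − 35/1365 = 1330/1365 = 38/39.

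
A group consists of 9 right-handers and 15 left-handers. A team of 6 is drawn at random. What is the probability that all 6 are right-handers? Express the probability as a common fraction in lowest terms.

There are C(24,6) = 134596 possible selections.
Selections with all right-handers: C(9,6) = 84.
Probability = 84/134596 = 3/4807.

3/4807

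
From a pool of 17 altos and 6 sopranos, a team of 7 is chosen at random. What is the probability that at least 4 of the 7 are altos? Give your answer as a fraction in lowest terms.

Total selections: C(23,7) = 245157.
Count the complement (fewer than 4 altos): C(17,1)·C(6,6) + C(17,2)·C(6,5) + C(17,3)·C(6,4) = 17 + 816 + 10200 = 11033.
Probability = 1 − 11033/245157 = 234124/245157 = 1252/1311.

1252/1311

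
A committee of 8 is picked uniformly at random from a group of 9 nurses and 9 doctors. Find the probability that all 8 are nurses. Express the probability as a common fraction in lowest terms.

There are C(18,8) = 43758 possible selections.
Selections with all nurses: C(9,8) = 9.
Probability = 9/43758 = 1/4862.

1/4862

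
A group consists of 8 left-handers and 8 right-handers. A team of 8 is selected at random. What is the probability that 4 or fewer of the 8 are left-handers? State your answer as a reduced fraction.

There are C(16,8) = 12870 ways to choose the 8.
Count the complement (more than 4 left-handers): C(8,5)·C(8,3) + C(8,6)·C(8,2) + C(8,7)·C(8,1) + C(8,8)·C(8,0) = 3136 + 784 + 64 + 1 = 3985.
Probability = 1 − 3985/12870 = 8885/12870 = 1777/2574.

1777/2574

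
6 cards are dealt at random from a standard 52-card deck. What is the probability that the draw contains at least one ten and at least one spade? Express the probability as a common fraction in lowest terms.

There are C(52,6) = 20358520 possible draws.
By inclusion-exclusion on the complements, draws missing all tens or all spades: C(48,6) + C(39,6) − C(36,6) = 12271512 + 3262623 − 1947792 = 13586343.
So draws with at least one of each: 20358520 − 13586343 = 6772177, probability 6772177/20358520.

6772177/20358520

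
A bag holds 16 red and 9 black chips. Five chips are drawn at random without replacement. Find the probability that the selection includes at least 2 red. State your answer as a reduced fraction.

There are C(25,5) = 53130 ways to choose the 5.
Favorable selections (at least 2 red): C(16,2)·C(9,3) + C(16,3)·C(9,2) + C(16,4)·C(9,1) + C(16,5)·C(9,0) = 10080 + 20160 + 16380 + 4368 = 50988.
Probability = 50988/53130 = 1214/1265.

1214/1265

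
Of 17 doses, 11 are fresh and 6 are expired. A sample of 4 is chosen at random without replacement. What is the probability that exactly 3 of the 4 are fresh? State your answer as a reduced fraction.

99/238

Total number of selections: C(17,4) = 2380.
Selections with exactly 3 fresh: choose 3 of the 11 fresh and 1 of the 6 expired, C(11,3)·C(6,1) = 165·6 = 990.
Probability = 990/2380 = 99/238.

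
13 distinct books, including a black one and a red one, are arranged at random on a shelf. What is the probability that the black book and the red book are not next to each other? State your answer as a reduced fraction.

11/13

There are 13! = 6227020800 arrangements.
Arrangements with the black book and the red book adjacent: 2·12! = 958003200.
So not adjacent: 6227020800 − 958003200 = 5269017600, probability 5269017600/6227020800 = 11/13.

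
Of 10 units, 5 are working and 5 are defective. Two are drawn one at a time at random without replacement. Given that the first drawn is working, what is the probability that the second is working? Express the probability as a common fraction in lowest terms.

4/9

After removing one working, 9 remain: 4 working and 5 defective.
So the probability the next is working is 4/9.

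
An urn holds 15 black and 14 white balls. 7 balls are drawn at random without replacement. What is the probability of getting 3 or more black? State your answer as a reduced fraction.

11129/13340

Total selections: C(29,7) = 1560780.
Count the complement (fewer than 3 black): C(15,0)·C(14,7) + C(15,1)·C(14,6) + C(15,2)·C(14,5) = 3432 + 45045 + 210210 = 258687.
Probability = 1 − 258687/1560780 = 1302093/1560780 = 11129/13340.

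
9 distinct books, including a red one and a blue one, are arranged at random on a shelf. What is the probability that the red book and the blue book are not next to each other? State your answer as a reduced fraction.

There are 9! = 362880 arrangements.
Arrangements with the red book and the blue book adjacent: 2·8! = 80640.
So not adjacent: 362880 − 80640 = 282240, probability 282240/362880 = 7/9.

7/9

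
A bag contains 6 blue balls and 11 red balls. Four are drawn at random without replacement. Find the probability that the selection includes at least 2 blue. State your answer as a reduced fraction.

Total selections: C(17,4) = 2380.
Count the complement (fewer than 2 blue): C(6,0)·C(11,4) + C(6,1)·C(11,3) = 330 + 990 = 1320.
Probability = 1 − 1320/2380 = 1060/2380 = 53/119.

53/119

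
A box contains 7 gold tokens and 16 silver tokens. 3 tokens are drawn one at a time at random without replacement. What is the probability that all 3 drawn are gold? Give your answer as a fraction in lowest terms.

5/253

Multiply the conditional probabilities at each draw: 7/23 · 6/22 · 5/21 = 210/10626 = 5/253.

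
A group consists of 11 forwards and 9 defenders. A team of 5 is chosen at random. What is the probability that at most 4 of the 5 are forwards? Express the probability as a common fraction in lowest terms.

2507/2584

Total selections: C(20,5) = 15504.
Favorable selections (at most 4 forwards): C(11,0)·C(9,5) + C(11,1)·C(9,4) + C(11,2)·C(9,3) + C(11,3)·C(9,2) + C(11,4)·C(9,1) = 126 + 1386 + 4620 + 5940 + 2970 = 15042.
Probability = 15042/15504 = 2507/2584.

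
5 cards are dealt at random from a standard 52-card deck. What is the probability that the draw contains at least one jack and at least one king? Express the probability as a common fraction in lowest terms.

6509/64974

There are C(52,5) = 2598960 possible draws.
By inclusion-exclusion on the complements, draws missing all jacks or all kings: C(48,5) + C(48,5) − C(44,5) = 1712304 + 1712304 − 1086008 = 2338600.
So draws with at least one of each: 2598960 − 2338600 = 260360, probability 260360/2598960 = 6509/64974.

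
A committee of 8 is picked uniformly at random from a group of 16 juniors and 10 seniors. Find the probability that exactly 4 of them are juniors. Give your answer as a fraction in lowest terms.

The sample space is all 8-subsets of the 26: C(26,8) = 1562275.
Selections with exactly 4 juniors: choose 4 of the 16 juniors and 4 of the 10 seniors, C(16,4)·C(10,4) = 1820·210 = 382200.
Probability = 382200/1562275 = 1176/4807.

1176/4807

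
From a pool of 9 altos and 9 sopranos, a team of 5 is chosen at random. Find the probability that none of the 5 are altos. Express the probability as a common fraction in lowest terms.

There are C(18,5) = 8568 possible selections.
Selections with no altos (all sopranos): C(9,5) = 126.
Probability = 126/8568 = 1/68.

1/68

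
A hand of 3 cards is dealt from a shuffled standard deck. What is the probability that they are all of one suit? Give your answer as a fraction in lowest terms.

There are C(52,3) = 22100 possible 3-card hands.
Hands of one suit: 4 suits × C(13,3) = 4·286 = 1144.
Probability = 1144/22100 = 22/425.

22/425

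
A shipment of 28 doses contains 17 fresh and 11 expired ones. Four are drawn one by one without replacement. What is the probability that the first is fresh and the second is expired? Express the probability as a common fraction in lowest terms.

187/756

Multiply the conditional probabilities at each draw: 17/28 · 11/27 = 187/756.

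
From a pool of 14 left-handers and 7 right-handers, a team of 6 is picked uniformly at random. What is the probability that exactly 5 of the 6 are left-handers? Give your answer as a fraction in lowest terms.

1001/3876

There are C(21,6) = 54264 ways to choose 6 from 21.
Selections with exactly 5 left-handers: choose 5 of the 14 left-handers and 1 of the 7 right-handers, C(14,5)·C(7,1) = 2002·7 = 14014.
Probability = 14014/54264 = 1001/3876.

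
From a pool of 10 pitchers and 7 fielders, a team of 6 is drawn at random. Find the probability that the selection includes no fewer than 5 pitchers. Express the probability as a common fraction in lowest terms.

141/884

Total selections: C(17,6) = 12376.
Favorable selections (no fewer than 5 pitchers): C(10,5)·C(7,1) + C(10,6)·C(7,0) = 1764 + 210 = 1974.
Probability = 1974/12376 = 141/884.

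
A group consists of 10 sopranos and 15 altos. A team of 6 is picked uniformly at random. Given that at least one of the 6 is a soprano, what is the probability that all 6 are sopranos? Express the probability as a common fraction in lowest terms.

Work in counts. Selections with at least one soprano: C(25,6) − C(15,6) = 177100 − 5005 = 172095.
Of those, selections where all 6 are sopranos: C(10,6) = 210.
Conditional probability = 210/172095 = 2/1639.

2/1639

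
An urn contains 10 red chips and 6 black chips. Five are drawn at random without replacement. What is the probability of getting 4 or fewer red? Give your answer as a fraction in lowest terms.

49/52

There are C(16,5) = 4368 ways to choose the 5.
Favorable selections (4 or fewer red): C(10,0)·C(6,5) + C(10,1)·C(6,4) + C(10,2)·C(6,3) + C(10,3)·C(6,2) + C(10,4)·C(6,1) = 6 + 150 + 900 + 1800 + 1260 = 4116.
Probability = 4116/4368 = 49/52.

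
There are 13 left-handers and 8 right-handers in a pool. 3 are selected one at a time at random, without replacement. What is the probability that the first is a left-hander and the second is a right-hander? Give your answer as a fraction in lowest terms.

Multiply the conditional probabilities at each draw: 13/21 · 8/20 = 104/420 = 26/105.

26/105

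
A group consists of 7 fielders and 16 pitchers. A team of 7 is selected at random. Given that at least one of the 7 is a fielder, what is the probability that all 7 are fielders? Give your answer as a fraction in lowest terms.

Work in counts. Selections with at least one fielder: C(23,7) − C(16,7) = 245157 − 11440 = 233717.
Of those, selections where all 7 are fielders: C(7,7) = 1.
Conditional probability = 1/233717.

1/233717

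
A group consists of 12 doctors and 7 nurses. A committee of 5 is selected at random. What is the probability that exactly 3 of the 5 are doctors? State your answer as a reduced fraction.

Total number of selections: C(19,5) = 11628.
Selections with exactly 3 doctors: choose 3 of the 12 doctors and 2 of the 7 nurses, C(12,3)·C(7,2) = 220·21 = 4620.
Probability = 4620/11628 = 385/969.

385/969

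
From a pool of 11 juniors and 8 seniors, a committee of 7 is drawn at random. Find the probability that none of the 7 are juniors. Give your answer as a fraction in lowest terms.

2/12597

There are C(19,7) = 50388 possible selections.
Selections with no juniors (all seniors): C(8,7) = 8.
Probability = 8/50388 = 2/12597.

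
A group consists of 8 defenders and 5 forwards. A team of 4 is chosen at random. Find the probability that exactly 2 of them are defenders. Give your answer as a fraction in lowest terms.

56/143

Total number of selections: C(13,4) = 715.
Selections with exactly 2 defenders: choose 2 of the 8 defenders and 2 of the 5 forwards, C(8,2)·C(5,2) = 28·10 = 280.
Probability = 280/715 = 56/143.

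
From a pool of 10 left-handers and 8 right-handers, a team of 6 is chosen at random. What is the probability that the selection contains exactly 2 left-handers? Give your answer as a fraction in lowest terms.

There are C(18,6) = 18564 ways to choose 6 from 18.
Selections with exactly 2 left-handers: choose 2 of the 10 left-handers and 4 of the 8 right-handers, C(10,2)·C(8,4) = 45·70 = 3150.
Probability = 3150/18564 = 75/442.

75/442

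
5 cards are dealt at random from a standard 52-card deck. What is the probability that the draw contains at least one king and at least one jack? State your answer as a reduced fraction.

There are C(52,5) = 2598960 possible draws.
By inclusion-exclusion on the complements, draws missing all kings or all jacks: C(48,5) + C(48,5) − C(44,5) = 1712304 + 1712304 − 1086008 = 2338600.
So draws with at least one of each: 2598960 − 2338600 = 260360, probability 260360/2598960 = 6509/64974.

6509/64974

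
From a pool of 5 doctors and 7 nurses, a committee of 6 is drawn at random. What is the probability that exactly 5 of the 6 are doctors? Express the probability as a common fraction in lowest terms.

1/132

There are C(12,6) = 924 ways to choose 6 from 12.
Selections with exactly 5 doctors: choose 5 of the 5 doctors and 1 of the 7 nurses, C(5,5)·C(7,1) = 1·7 = 7.
Probability = 7/924 = 1/132.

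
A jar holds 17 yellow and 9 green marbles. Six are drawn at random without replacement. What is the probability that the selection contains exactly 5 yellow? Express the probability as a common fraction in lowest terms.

There are C(26,6) = 230230 ways to choose 6 from 26.
Selections with exactly 5 yellow: choose 5 of the 17 yellow and 1 of the 9 green, C(17,5)·C(9,1) = 6188·9 = 55692.
Probability = 55692/230230 = 306/1265.

306/1265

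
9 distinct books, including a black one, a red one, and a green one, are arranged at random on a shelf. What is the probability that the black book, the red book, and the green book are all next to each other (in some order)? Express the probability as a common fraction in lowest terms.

There are 9! = 362880 arrangements.
Treat the three as one block: 7! placements × 3! orders within the block = 5040·6 = 30240.
Probability = 30240/362880 = 1/12.

1/12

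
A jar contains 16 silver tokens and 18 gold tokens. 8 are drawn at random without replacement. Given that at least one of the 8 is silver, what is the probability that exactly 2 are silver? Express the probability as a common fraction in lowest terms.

Work in counts. Selections with at least one silver: C(34,8) − C(18,8) = 18156204 − 43758 = 18112446.
Of those, selections where exactly 2 are silver: C(16,2)·C(18,6) = 120·18564 = 2227680.
Conditional probability = 2227680/18112446 = 7280/59191.

7280/59191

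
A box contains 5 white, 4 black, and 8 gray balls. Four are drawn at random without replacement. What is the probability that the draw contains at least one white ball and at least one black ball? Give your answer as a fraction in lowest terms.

62/119

There are C(17,4) = 2380 possible draws.
By inclusion-exclusion on the complements, draws missing all white or all black: C(12,4) + C(13,4) − C(8,4) = 495 + 715 − 70 = 1140.
So draws with at least one of each: 2380 − 1140 = 1240, probability 1240/2380 = 62/119.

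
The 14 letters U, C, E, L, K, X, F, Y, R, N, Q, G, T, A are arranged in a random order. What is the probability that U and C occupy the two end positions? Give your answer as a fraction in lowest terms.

1/91

There are 14! = 87178291200 arrangements.
Place U and C at the ends in 2 ways, arrange the remaining 12 in 12! = 479001600 ways: 2·479001600 = 958003200.
Probability = 958003200/87178291200 = 1/91.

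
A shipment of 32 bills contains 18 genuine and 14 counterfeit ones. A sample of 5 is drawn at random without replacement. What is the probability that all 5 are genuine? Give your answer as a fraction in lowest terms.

There are C(32,5) = 201376 possible selections.
Selections with all genuine: C(18,5) = 8568.
Probability = 8568/201376 = 153/3596.

153/3596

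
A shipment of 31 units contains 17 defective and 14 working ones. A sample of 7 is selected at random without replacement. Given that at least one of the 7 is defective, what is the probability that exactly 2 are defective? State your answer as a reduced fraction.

Work in counts. Selections with at least one defective: C(31,7) − C(14,7) = 2629575 − 3432 = 2626143.
Of those, selections where exactly 2 are defective: C(17,2)·C(14,5) = 136·2002 = 272272.
Conditional probability = 272272/2626143 = 1232/11883.

1232/11883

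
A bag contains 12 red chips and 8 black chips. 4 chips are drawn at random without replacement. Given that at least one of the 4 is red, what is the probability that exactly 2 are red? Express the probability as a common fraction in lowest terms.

Work in counts. Selections with at least one red: C(20,4) − C(8,4) = 4845 − 70 = 4775.
Of those, selections where exactly 2 are red: C(12,2)·C(8,2) = 66·28 = 1848.
Conditional probability = 1848/4775.

1848/4775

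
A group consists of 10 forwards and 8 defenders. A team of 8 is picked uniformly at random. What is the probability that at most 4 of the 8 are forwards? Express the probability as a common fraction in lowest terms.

2529/4862

There are C(18,8) = 43758 ways to choose the 8.
Count the complement (more than 4 forwards): C(10,5)·C(8,3) + C(10,6)·C(8,2) + C(10,7)·C(8,1) + C(10,8)·C(8,0) = 14112 + 5880 + 960 + 45 = 20997.
Probability = 1 − 20997/43758 = 22761/43758 = 2529/4862.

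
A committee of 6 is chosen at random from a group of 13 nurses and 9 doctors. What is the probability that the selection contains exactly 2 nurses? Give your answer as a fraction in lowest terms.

468/3553

The sample space is all 6-subsets of the 22: C(22,6) = 74613.
Selections with exactly 2 nurses: choose 2 of the 13 nurses and 4 of the 9 doctors, C(13,2)·C(9,4) = 78·126 = 9828.
Probability = 9828/74613 = 468/3553.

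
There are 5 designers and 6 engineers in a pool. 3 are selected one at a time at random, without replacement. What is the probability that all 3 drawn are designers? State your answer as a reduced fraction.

2/33

Multiply the conditional probabilities at each draw: 5/11 · 4/10 · 3/9 = 60/990 = 2/33.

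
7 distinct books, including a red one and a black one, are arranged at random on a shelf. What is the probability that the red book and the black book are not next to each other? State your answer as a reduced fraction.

5/7

There are 7! = 5040 arrangements.
Arrangements with the red book and the black book adjacent: 2·6! = 1440.
So not adjacent: 5040 − 1440 = 3600, probability 3600/5040 = 5/7.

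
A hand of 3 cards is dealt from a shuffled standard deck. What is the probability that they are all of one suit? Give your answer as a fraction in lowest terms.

22/425

There are C(52,3) = 22100 possible 3-card hands.
Hands of one suit: 4 suits × C(13,3) = 4·286 = 1144.
Probability = 1144/22100 = 22/425.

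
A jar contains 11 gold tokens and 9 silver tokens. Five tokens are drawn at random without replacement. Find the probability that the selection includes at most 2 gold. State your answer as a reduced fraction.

511/1292

There are C(20,5) = 15504 ways to choose the 5.
Favorable selections (at most 2 gold): C(11,0)·C(9,5) + C(11,1)·C(9,4) + C(11,2)·C(9,3) = 126 + 1386 + 4620 = 6132.
Probability = 6132/15504 = 511/1292.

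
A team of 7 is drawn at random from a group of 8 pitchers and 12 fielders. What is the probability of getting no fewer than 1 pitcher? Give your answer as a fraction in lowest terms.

There are C(20,7) = 77520 ways to choose the 7.
The complement is all 7 are fielders: C(12,7) = 792.
Probability = 1 − 792/77520 = 76728/77520 = 3197/3230.

3197/3230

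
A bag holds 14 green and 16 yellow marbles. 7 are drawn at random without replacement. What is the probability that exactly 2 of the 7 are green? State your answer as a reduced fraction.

Total number of selections: C(30,7) = 2035800.
Selections with exactly 2 green: choose 2 of the 14 green and 5 of the 16 yellow, C(14,2)·C(16,5) = 91·4368 = 397488.
Probability = 397488/2035800 = 1274/6525.

1274/6525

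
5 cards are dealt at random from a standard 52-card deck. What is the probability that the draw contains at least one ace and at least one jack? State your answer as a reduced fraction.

6509/64974

There are C(52,5) = 2598960 possible draws.
By inclusion-exclusion on the complements, draws missing all aces or all jacks: C(48,5) + C(48,5) − C(44,5) = 1712304 + 1712304 − 1086008 = 2338600.
So draws with at least one of each: 2598960 − 2338600 = 260360, probability 260360/2598960 = 6509/64974.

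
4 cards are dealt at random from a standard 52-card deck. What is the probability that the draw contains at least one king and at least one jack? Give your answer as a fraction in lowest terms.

There are C(52,4) = 270725 possible draws.
By inclusion-exclusion on the complements, draws missing all kings or all jacks: C(48,4) + C(48,4) − C(44,4) = 194580 + 194580 − 135751 = 253409.
So draws with at least one of each: 270725 − 253409 = 17316, probability 17316/270725 = 1332/20825.

1332/20825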